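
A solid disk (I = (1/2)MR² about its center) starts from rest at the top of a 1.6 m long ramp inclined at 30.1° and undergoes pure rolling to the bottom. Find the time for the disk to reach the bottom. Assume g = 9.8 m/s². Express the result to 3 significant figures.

t ≈ 0.988 s

The moment of inertia is (1/2)MR², giving k ≡ I/(MR²) = 0.5.
Newton's second law down the slope: Mg sinθ − f = Ma. The torque equation fR = Iα (with α = a/R) gives f = kMa.
Hence a = g sinθ/(1+k) = 9.8×sin30.1°/1.5 = 3.277 m/s².
Starting from rest, L = ½at², so t = √(2L/a) = √(2×1.6/3.277) ≈ 0.988 s.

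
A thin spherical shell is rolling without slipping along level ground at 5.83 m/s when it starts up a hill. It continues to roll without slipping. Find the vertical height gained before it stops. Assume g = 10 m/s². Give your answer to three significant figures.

Here I = (2/3)MR², so the shape factor k = I/(MR²) = 2/3.
Since it rolls without slipping, ω = v/R and KE = ½Mv² + ½Iω² = ½(1+k)Mv² = (5/6)Mv².
At the top the kinetic energy is zero, so (5/6)Mv₀² = Mgh.
Thus h = (1+k)v₀²/(2g) = 1.667 × 5.83² / (2 × 10) ≈ 2.83 m.

h ≈ 2.83 m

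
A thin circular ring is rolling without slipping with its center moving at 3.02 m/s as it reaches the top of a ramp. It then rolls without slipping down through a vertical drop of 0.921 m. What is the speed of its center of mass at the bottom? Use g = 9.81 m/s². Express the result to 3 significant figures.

The moment of inertia is MR², giving k ≡ I/(MR²) = 1.
The rolling condition ω = v/R makes the rotational term ½I(v/R)² = ½kMv², so KE_total = ½(1+k)Mv² = Mv².
Conserving energy between top and bottom: Mv² = Mv₀² + Mgh, hence v² = v₀² + 2gh/(1+k).
v = √(3.02² + 2×9.81×0.921/2) = √18.16 ≈ 4.26 m/s.

v ≈ 4.26 m/s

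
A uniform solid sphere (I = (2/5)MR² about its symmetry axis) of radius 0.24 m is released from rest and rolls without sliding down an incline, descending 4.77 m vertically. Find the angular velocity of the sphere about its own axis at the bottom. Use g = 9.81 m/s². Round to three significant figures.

For this body I = (2/5)MR², i.e. k = I/(MR²) = 0.4.
The rolling condition ω = v/R makes the rotational term ½I(v/R)² = ½kMv², so KE_total = ½(1+k)Mv² = (7/10)Mv².
Energy conservation Mgh = ½(1+k)Mv² gives v = √(2gh/(1+k)) = √(2 × 9.81 × 4.77 / 1.4) = 8.176 m/s.
The angular speed follows from ω = v/R = 8.176/0.24 ≈ 34.1 rad/s.

ω ≈ 34.1 rad/s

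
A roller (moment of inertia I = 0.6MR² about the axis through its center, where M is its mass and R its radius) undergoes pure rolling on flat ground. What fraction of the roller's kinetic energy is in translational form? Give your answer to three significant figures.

fraction ≈ 0.625

Here I = 0.6MR², so the shape factor k = I/(MR²) = 0.6.
Since ω = v/R, the translational part is ½Mv² and the rotational part is ½I(v/R)² = ½kMv²; the total is ½(1+k)Mv².
The translational fraction is therefore 1/(1+k) = 1/1.6 ≈ 0.625.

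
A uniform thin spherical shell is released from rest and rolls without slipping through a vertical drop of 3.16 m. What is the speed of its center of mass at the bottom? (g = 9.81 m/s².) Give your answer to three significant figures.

The moment of inertia is (2/3)MR², giving k ≡ I/(MR²) = 2/3.
Rolling without slipping gives ω = v/R, so the total kinetic energy is ½Mv² + ½Iω² = ½(1+k)Mv² = (5/6)Mv².
Setting Mgh = (5/6)Mv² gives v = √(2gh/(1+k)) = √(2·9.81·3.16/1.667) ≈ 6.10 m/s.

v ≈ 6.10 m/s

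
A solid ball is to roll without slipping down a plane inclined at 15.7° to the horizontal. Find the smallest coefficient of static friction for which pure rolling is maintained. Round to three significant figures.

μ_min ≈ 0.0803

The moment of inertia is (2/5)MR², giving k ≡ I/(MR²) = 0.4.
Along the incline Mg sinθ − f = Ma, and torque about the center fR = Iα = kMR²(a/R) gives f = kMa.
These give a = g sinθ/(1+k) and the required friction f = kMg sinθ/(1+k).
With N = Mg cosθ, the no-slip condition f ≤ μN gives μ_min = f/N = k tanθ/(1+k).
μ_min = 0.4 × tan15.7° / 1.4 ≈ 0.0803.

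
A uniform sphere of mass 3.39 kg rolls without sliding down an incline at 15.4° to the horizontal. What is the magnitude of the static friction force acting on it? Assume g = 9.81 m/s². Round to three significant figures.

For this body I = (2/5)MR², i.e. k = I/(MR²) = 0.4.
Along the incline Mg sinθ − f = Ma, and torque about the center fR = Iα = kMR²(a/R) gives f = kMa.
Combining, a = g sinθ/(1+k) and f = kMa = kMg sinθ/(1+k).
f = 0.4 × 3.39 × 9.81 × sin15.4° / 1.4 ≈ 2.52 N.

f ≈ 2.52 N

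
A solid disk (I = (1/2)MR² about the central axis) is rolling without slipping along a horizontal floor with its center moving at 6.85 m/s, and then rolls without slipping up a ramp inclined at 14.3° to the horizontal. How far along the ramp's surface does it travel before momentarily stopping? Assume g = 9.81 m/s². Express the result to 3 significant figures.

With I = (1/2)MR², the ratio k = I/(MR²) is 0.5.
Pure rolling means v = ωR; then KE = ½Mv² + ½I(v/R)² = ½(1+k)Mv² = (3/4)Mv².
Setting this equal to Mgh gives the vertical rise h = (1+k)v₀²/(2g) = 1.5×6.85²/(2×9.81) = 3.587 m.
The distance along the slope is d = h/sinθ = 3.587/sin14.3° ≈ 14.5 m.

d ≈ 14.5 m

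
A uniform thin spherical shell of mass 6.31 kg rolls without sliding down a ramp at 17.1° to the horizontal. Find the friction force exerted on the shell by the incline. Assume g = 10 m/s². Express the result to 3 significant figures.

f ≈ 7.42 N

With I = (2/3)MR², the ratio k = I/(MR²) is 2/3.
Translational: Mg sinθ − f = Ma. Rotational about the CM: fR = Iα = kMRa, so f = kMa.
Combining, a = g sinθ/(1+k) and f = kMa = kMg sinθ/(1+k).
f = (2/3) × 6.31 × 10 × sin17.1° / 1.667 ≈ 7.42 N.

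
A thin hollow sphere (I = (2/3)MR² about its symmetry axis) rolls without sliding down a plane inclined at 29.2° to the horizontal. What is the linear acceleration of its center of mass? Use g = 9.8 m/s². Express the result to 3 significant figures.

The moment of inertia is (2/3)MR², giving k ≡ I/(MR²) = 2/3.
Newton's second law down the slope: Mg sinθ − f = Ma. The torque equation fR = Iα (with α = a/R) gives f = kMa.
Eliminating f: Mg sinθ = (1+k)Ma, so a = g sinθ/(1+k) = 9.8 × sin29.2° / 1.667 ≈ 2.87 m/s².

a ≈ 2.87 m/s²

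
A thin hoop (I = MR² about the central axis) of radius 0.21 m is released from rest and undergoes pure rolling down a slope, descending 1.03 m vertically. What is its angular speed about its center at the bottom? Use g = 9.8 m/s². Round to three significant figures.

ω ≈ 15.1 rad/s

The moment of inertia is MR², giving k ≡ I/(MR²) = 1.
Pure rolling means v = ωR; then KE = ½Mv² + ½I(v/R)² = ½(1+k)Mv² = Mv².
Energy conservation Mgh = ½(1+k)Mv² gives v = √(2gh/(1+k)) = √(2 × 9.8 × 1.03 / 2) = 3.177 m/s.
Then ω = v/R = 3.177 / 0.21 ≈ 15.1 rad/s.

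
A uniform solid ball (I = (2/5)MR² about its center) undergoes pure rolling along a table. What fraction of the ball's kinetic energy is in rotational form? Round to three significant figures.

fraction ≈ 0.286

With I = (2/5)MR², the ratio k = I/(MR²) is 0.4.
Since ω = v/R, the translational part is ½Mv² and the rotational part is ½I(v/R)² = ½kMv²; the total is ½(1+k)Mv².
The rotational fraction is therefore k/(1+k) = 0.4/1.4 ≈ 0.286.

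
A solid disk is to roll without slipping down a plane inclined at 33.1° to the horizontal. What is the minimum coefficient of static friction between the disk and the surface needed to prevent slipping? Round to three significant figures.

μ_min ≈ 0.217

With I = (1/2)MR², the ratio k = I/(MR²) is 0.5.
Newton's second law down the slope: Mg sinθ − f = Ma. The torque equation fR = Iα (with α = a/R) gives f = kMa.
These give a = g sinθ/(1+k) and the required friction f = kMg sinθ/(1+k).
With N = Mg cosθ, the no-slip condition f ≤ μN gives μ_min = f/N = k tanθ/(1+k).
μ_min = 0.5 × tan33.1° / 1.5 ≈ 0.217.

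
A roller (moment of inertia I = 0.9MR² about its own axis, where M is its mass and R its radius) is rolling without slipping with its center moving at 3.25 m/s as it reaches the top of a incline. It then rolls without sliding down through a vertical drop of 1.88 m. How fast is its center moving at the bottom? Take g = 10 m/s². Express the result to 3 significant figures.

v ≈ 5.51 m/s

The moment of inertia is 0.9MR², giving k ≡ I/(MR²) = 0.9.
Pure rolling means v = ωR; then KE = ½Mv² + ½I(v/R)² = ½(1+k)Mv² = (19/20)Mv².
Conserving energy between top and bottom: (19/20)Mv² = (19/20)Mv₀² + Mgh, hence v² = v₀² + 2gh/(1+k).
v = √(3.25² + 2×10×1.88/1.9) = √30.35 ≈ 5.51 m/s.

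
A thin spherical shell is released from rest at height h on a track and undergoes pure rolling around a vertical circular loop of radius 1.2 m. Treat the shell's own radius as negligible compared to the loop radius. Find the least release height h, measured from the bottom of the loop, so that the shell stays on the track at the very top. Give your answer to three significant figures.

h_min ≈ 3.40 m

Here I = (2/3)MR², so the shape factor k = I/(MR²) = 2/3.
At the top of the loop, the minimum-contact condition is Mg = Mv_top²/r, so v_top² = gr.
With ω = v/R, the kinetic energy at speed v is ½(1+k)Mv² = (5/6)Mv².
Energy conservation from release (height h) to the top (height 2r): Mgh = Mg(2r) + (5/6)M·gr.
Thus h_min = 2r + (1+k)r/2 = r(2 + 1.667/2) = 1.2 × 2.833 ≈ 3.40 m.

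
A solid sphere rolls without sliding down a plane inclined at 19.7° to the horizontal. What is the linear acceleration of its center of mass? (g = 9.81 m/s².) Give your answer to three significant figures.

a ≈ 2.36 m/s²

For this body I = (2/5)MR², i.e. k = I/(MR²) = 0.4.
Newton's second law down the slope: Mg sinθ − f = Ma. The torque equation fR = Iα (with α = a/R) gives f = kMa.
Eliminating f: Mg sinθ = (1+k)Ma, so a = g sinθ/(1+k) = 9.81 × sin19.7° / 1.4 ≈ 2.36 m/s².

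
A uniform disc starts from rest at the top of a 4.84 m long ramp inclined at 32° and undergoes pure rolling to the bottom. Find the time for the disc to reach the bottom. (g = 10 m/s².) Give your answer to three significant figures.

The moment of inertia is (1/2)MR², giving k ≡ I/(MR²) = 0.5.
Along the incline Mg sinθ − f = Ma, and torque about the center fR = Iα = kMR²(a/R) gives f = kMa.
Hence a = g sinθ/(1+k) = 10×sin32°/1.5 = 3.533 m/s².
With constant a from rest, t = √(2L/a) = √(2·4.84/3.533) ≈ 1.66 s.

t ≈ 1.66 s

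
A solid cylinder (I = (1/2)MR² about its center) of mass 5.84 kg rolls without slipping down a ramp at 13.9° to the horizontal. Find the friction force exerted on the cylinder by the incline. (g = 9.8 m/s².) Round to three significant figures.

The moment of inertia is (1/2)MR², giving k ≡ I/(MR²) = 0.5.
Newton's second law down the slope: Mg sinθ − f = Ma. The torque equation fR = Iα (with α = a/R) gives f = kMa.
Combining, a = g sinθ/(1+k) and f = kMa = kMg sinθ/(1+k).
f = 0.5 × 5.84 × 9.8 × sin13.9° / 1.5 ≈ 4.58 N.

f ≈ 4.58 N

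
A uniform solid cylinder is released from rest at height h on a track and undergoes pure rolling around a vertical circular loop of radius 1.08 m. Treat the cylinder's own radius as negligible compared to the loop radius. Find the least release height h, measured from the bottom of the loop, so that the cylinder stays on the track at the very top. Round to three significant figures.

Here I = (1/2)MR², so the shape factor k = I/(MR²) = 0.5.
At the top, contact is just lost when gravity alone supplies the centripetal force: Mg = Mv_top²/r, i.e. v_top² = gr.
With ω = v/R, the kinetic energy at speed v is ½(1+k)Mv² = (3/4)Mv².
Energy conservation from release (height h) to the top (height 2r): Mgh = Mg(2r) + (3/4)M·gr.
Thus h_min = 2r + (1+k)r/2 = r(2 + 1.5/2) = 1.08 × 2.75 ≈ 2.97 m.

h_min ≈ 2.97 m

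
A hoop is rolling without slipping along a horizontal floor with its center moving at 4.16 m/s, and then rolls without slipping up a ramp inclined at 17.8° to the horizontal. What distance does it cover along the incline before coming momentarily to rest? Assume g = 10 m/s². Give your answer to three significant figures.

d ≈ 5.66 m

Here I = MR², so the shape factor k = I/(MR²) = 1.
The rolling condition ω = v/R makes the rotational term ½I(v/R)² = ½kMv², so KE_total = ½(1+k)Mv² = Mv².
Setting this equal to Mgh gives the vertical rise h = (1+k)v₀²/(2g) = 2×4.16²/(2×10) = 1.731 m.
The distance along the slope is d = h/sinθ = 1.731/sin17.8° ≈ 5.66 m.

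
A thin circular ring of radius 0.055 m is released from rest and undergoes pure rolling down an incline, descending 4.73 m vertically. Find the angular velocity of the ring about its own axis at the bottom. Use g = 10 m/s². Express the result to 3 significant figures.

ω ≈ 125 rad/s

Here I = MR², so the shape factor k = I/(MR²) = 1.
Rolling without slipping gives ω = v/R, so the total kinetic energy is ½Mv² + ½Iω² = ½(1+k)Mv² = Mv².
Energy conservation Mgh = ½(1+k)Mv² gives v = √(2gh/(1+k)) = √(2 × 10 × 4.73 / 2) = 6.877 m/s.
The angular speed follows from ω = v/R = 6.877/0.055 ≈ 125 rad/s.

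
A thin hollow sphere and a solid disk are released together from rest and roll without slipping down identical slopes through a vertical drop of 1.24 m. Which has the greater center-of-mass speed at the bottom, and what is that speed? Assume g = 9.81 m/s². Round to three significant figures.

the solid disk, at v ≈ 4.03 m/s

For rolling without slipping, Mgh = ½(1+k)Mv² where k = I/(MR²), so v = √(2gh/(1+k)).
Thin hollow sphere: k = 2/3, giving v = √(2×9.81×1.24/1.667) = 3.821 m/s.
Solid disk: k = 0.5, giving v = √(2×9.81×1.24/1.5) = 4.027 m/s.
The smaller k wins: the solid disk, at ≈ 4.03 m/s.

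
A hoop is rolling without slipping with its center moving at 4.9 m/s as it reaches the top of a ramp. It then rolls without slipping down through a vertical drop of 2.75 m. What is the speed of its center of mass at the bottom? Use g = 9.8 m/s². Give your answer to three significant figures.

The moment of inertia is MR², giving k ≡ I/(MR²) = 1.
Pure rolling means v = ωR; then KE = ½Mv² + ½I(v/R)² = ½(1+k)Mv² = Mv².
Conserving energy between top and bottom: Mv² = Mv₀² + Mgh, hence v² = v₀² + 2gh/(1+k).
v = √(4.9² + 2×9.8×2.75/2) = √50.96 ≈ 7.14 m/s.

v ≈ 7.14 m/s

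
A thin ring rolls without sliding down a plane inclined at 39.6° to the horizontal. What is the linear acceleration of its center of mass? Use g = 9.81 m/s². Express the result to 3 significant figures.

a ≈ 3.13 m/s²

With I = MR², the ratio k = I/(MR²) is 1.
Along the incline Mg sinθ − f = Ma, and torque about the center fR = Iα = kMR²(a/R) gives f = kMa.
Eliminating f: Mg sinθ = (1+k)Ma, so a = g sinθ/(1+k) = 9.81 × sin39.6° / 2 ≈ 3.13 m/s².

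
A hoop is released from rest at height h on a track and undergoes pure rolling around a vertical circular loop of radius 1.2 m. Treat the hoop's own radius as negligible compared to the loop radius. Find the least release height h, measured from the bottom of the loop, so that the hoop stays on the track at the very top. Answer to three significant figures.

For this body I = MR², i.e. k = I/(MR²) = 1.
At the top, contact is just lost when gravity alone supplies the centripetal force: Mg = Mv_top²/r, i.e. v_top² = gr.
With ω = v/R, the kinetic energy at speed v is ½(1+k)Mv² = Mv².
Energy conservation from release (height h) to the top (height 2r): Mgh = Mg(2r) + M·gr.
Thus h_min = 2r + (1+k)r/2 = r(2 + 2/2) = 1.2 × 3 ≈ 3.60 m.

h_min ≈ 3.60 m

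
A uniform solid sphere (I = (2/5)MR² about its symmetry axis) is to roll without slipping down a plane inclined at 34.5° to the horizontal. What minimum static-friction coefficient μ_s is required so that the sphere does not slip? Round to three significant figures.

Here I = (2/5)MR², so the shape factor k = I/(MR²) = 0.4.
Along the incline Mg sinθ − f = Ma, and torque about the center fR = Iα = kMR²(a/R) gives f = kMa.
These give a = g sinθ/(1+k) and the required friction f = kMg sinθ/(1+k).
With N = Mg cosθ, the no-slip condition f ≤ μN gives μ_min = f/N = k tanθ/(1+k).
μ_min = 0.4 × tan34.5° / 1.4 ≈ 0.196.

μ_min ≈ 0.196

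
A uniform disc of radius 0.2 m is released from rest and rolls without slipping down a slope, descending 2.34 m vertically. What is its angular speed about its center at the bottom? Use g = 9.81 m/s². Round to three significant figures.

ω ≈ 27.7 rad/s

The moment of inertia is (1/2)MR², giving k ≡ I/(MR²) = 0.5.
Pure rolling means v = ωR; then KE = ½Mv² + ½I(v/R)² = ½(1+k)Mv² = (3/4)Mv².
Energy conservation Mgh = ½(1+k)Mv² gives v = √(2gh/(1+k)) = √(2 × 9.81 × 2.34 / 1.5) = 5.532 m/s.
The angular speed follows from ω = v/R = 5.532/0.2 ≈ 27.7 rad/s.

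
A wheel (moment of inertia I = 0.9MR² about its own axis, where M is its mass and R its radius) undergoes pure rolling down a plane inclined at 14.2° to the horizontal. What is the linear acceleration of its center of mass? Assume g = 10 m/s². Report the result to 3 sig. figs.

a ≈ 1.29 m/s²

Here I = 0.9MR², so the shape factor k = I/(MR²) = 0.9.
Translational: Mg sinθ − f = Ma. Rotational about the CM: fR = Iα = kMRa, so f = kMa.
Eliminating f: Mg sinθ = (1+k)Ma, so a = g sinθ/(1+k) = 10 × sin14.2° / 1.9 ≈ 1.29 m/s².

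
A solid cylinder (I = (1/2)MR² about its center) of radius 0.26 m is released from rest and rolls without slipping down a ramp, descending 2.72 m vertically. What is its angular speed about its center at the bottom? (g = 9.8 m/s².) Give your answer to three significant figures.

ω ≈ 22.9 rad/s

Here I = (1/2)MR², so the shape factor k = I/(MR²) = 0.5.
Pure rolling means v = ωR; then KE = ½Mv² + ½I(v/R)² = ½(1+k)Mv² = (3/4)Mv².
Energy conservation Mgh = ½(1+k)Mv² gives v = √(2gh/(1+k)) = √(2 × 9.8 × 2.72 / 1.5) = 5.962 m/s.
Then ω = v/R = 5.962 / 0.26 ≈ 22.9 rad/s.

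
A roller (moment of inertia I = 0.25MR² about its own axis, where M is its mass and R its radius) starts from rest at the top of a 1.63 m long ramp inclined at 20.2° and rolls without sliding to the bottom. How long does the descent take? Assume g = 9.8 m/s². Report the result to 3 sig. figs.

For this body I = 0.25MR², i.e. k = I/(MR²) = 0.25.
Along the incline Mg sinθ − f = Ma, and torque about the center fR = Iα = kMR²(a/R) gives f = kMa.
Hence a = g sinθ/(1+k) = 9.8×sin20.2°/1.25 = 2.707 m/s².
With constant a from rest, t = √(2L/a) = √(2·1.63/2.707) ≈ 1.10 s.

t ≈ 1.10 s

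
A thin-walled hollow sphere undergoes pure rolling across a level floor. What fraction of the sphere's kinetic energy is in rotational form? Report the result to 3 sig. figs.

The moment of inertia is (2/3)MR², giving k ≡ I/(MR²) = 2/3.
Since ω = v/R, the translational part is ½Mv² and the rotational part is ½I(v/R)² = ½kMv²; the total is ½(1+k)Mv².
The rotational fraction is therefore k/(1+k) = (2/3)/1.667 ≈ 0.400.

fraction ≈ 0.400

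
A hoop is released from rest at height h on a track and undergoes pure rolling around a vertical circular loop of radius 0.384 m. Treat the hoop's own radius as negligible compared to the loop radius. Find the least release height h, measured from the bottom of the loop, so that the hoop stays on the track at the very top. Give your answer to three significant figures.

h_min ≈ 1.15 m

Here I = MR², so the shape factor k = I/(MR²) = 1.
At the top, contact is just lost when gravity alone supplies the centripetal force: Mg = Mv_top²/r, i.e. v_top² = gr.
With ω = v/R, the kinetic energy at speed v is ½(1+k)Mv² = Mv².
Energy conservation from release (height h) to the top (height 2r): Mgh = Mg(2r) + M·gr.
Thus h_min = 2r + (1+k)r/2 = r(2 + 2/2) = 0.384 × 3 ≈ 1.15 m.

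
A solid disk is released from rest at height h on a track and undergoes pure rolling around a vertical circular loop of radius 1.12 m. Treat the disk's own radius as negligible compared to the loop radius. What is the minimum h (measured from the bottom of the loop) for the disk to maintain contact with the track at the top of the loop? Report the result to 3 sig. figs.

With I = (1/2)MR², the ratio k = I/(MR²) is 0.5.
At the top, contact is just lost when gravity alone supplies the centripetal force: Mg = Mv_top²/r, i.e. v_top² = gr.
With ω = v/R, the kinetic energy at speed v is ½(1+k)Mv² = (3/4)Mv².
Energy conservation from release (height h) to the top (height 2r): Mgh = Mg(2r) + (3/4)M·gr.
Thus h_min = 2r + (1+k)r/2 = r(2 + 1.5/2) = 1.12 × 2.75 ≈ 3.08 m.

h_min ≈ 3.08 m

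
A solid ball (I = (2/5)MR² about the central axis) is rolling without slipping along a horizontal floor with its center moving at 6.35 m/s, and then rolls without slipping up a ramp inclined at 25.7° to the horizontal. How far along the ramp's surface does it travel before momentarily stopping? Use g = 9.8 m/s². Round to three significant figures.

d ≈ 6.64 m

Here I = (2/5)MR², so the shape factor k = I/(MR²) = 0.4.
Rolling without slipping gives ω = v/R, so the total kinetic energy is ½Mv² + ½Iω² = ½(1+k)Mv² = (7/10)Mv².
Setting this equal to Mgh gives the vertical rise h = (1+k)v₀²/(2g) = 1.4×6.35²/(2×9.8) = 2.88 m.
The distance along the slope is d = h/sinθ = 2.88/sin25.7° ≈ 6.64 m.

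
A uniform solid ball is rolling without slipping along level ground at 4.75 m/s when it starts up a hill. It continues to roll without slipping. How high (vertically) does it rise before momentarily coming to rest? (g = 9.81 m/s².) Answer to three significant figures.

For this body I = (2/5)MR², i.e. k = I/(MR²) = 0.4.
Rolling without slipping gives ω = v/R, so the total kinetic energy is ½Mv² + ½Iω² = ½(1+k)Mv² = (7/10)Mv².
At the top the kinetic energy is zero, so (7/10)Mv₀² = Mgh.
Thus h = (1+k)v₀²/(2g) = 1.4 × 4.75² / (2 × 9.81) ≈ 1.61 m.

h ≈ 1.61 m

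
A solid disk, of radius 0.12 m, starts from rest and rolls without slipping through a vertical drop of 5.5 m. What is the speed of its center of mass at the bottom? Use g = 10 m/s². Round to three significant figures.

For this body I = (1/2)MR², i.e. k = I/(MR²) = 0.5.
Since it rolls without slipping, ω = v/R and KE = ½Mv² + ½Iω² = ½(1+k)Mv² = (3/4)Mv².
Setting Mgh = (3/4)Mv² gives v = √(2gh/(1+k)) = √(2·10·5.5/1.5) ≈ 8.56 m/s.

v ≈ 8.56 m/s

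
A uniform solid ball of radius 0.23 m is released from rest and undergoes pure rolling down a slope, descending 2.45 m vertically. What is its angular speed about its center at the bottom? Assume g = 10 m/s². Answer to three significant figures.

With I = (2/5)MR², the ratio k = I/(MR²) is 0.4.
The rolling condition ω = v/R makes the rotational term ½I(v/R)² = ½kMv², so KE_total = ½(1+k)Mv² = (7/10)Mv².
Energy conservation Mgh = ½(1+k)Mv² gives v = √(2gh/(1+k)) = √(2 × 10 × 2.45 / 1.4) = 5.916 m/s.
Then ω = v/R = 5.916 / 0.23 ≈ 25.7 rad/s.

ω ≈ 25.7 rad/s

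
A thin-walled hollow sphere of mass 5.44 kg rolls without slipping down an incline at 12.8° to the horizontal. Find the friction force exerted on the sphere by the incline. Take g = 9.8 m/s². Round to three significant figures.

f ≈ 4.72 N

With I = (2/3)MR², the ratio k = I/(MR²) is 2/3.
Along the incline Mg sinθ − f = Ma, and torque about the center fR = Iα = kMR²(a/R) gives f = kMa.
Combining, a = g sinθ/(1+k) and f = kMa = kMg sinθ/(1+k).
f = (2/3) × 5.44 × 9.8 × sin12.8° / 1.667 ≈ 4.72 N.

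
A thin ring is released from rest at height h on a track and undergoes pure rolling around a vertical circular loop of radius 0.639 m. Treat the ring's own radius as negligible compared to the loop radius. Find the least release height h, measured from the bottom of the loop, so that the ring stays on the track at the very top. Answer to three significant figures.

Here I = MR², so the shape factor k = I/(MR²) = 1.
At the top of the loop, the minimum-contact condition is Mg = Mv_top²/r, so v_top² = gr.
With ω = v/R, the kinetic energy at speed v is ½(1+k)Mv² = Mv².
Energy conservation from release (height h) to the top (height 2r): Mgh = Mg(2r) + M·gr.
Thus h_min = 2r + (1+k)r/2 = r(2 + 2/2) = 0.639 × 3 ≈ 1.92 m.

h_min ≈ 1.92 m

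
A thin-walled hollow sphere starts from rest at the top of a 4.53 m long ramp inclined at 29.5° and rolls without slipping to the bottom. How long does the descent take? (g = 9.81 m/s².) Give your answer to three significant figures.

t ≈ 1.77 s

The moment of inertia is (2/3)MR², giving k ≡ I/(MR²) = 2/3.
Translational: Mg sinθ − f = Ma. Rotational about the CM: fR = Iα = kMRa, so f = kMa.
Hence a = g sinθ/(1+k) = 9.81×sin29.5°/1.667 = 2.898 m/s².
With constant a from rest, t = √(2L/a) = √(2·4.53/2.898) ≈ 1.77 s.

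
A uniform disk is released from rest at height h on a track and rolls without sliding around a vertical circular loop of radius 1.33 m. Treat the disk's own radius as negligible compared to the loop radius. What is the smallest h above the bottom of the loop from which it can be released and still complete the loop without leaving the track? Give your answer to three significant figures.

h_min ≈ 3.66 m

For this body I = (1/2)MR², i.e. k = I/(MR²) = 0.5.
At the top of the loop, the minimum-contact condition is Mg = Mv_top²/r, so v_top² = gr.
With ω = v/R, the kinetic energy at speed v is ½(1+k)Mv² = (3/4)Mv².
Energy conservation from release (height h) to the top (height 2r): Mgh = Mg(2r) + (3/4)M·gr.
Thus h_min = 2r + (1+k)r/2 = r(2 + 1.5/2) = 1.33 × 2.75 ≈ 3.66 m.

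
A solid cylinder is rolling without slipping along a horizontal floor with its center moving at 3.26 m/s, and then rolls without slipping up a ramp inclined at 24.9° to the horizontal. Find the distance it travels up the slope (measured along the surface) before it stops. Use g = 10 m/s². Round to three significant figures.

d ≈ 1.89 m

With I = (1/2)MR², the ratio k = I/(MR²) is 0.5.
Rolling without slipping gives ω = v/R, so the total kinetic energy is ½Mv² + ½Iω² = ½(1+k)Mv² = (3/4)Mv².
Setting this equal to Mgh gives the vertical rise h = (1+k)v₀²/(2g) = 1.5×3.26²/(2×10) = 0.7971 m.
The distance along the slope is d = h/sinθ = 0.7971/sin24.9° ≈ 1.89 m.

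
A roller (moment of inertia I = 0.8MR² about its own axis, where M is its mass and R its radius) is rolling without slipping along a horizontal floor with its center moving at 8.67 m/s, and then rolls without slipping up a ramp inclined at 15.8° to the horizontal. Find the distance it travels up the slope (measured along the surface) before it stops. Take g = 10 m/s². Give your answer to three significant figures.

d ≈ 24.8 m

With I = 0.8MR², the ratio k = I/(MR²) is 0.8.
Since it rolls without slipping, ω = v/R and KE = ½Mv² + ½Iω² = ½(1+k)Mv² = (9/10)Mv².
Setting this equal to Mgh gives the vertical rise h = (1+k)v₀²/(2g) = 1.8×8.67²/(2×10) = 6.765 m.
The distance along the slope is d = h/sinθ = 6.765/sin15.8° ≈ 24.8 m.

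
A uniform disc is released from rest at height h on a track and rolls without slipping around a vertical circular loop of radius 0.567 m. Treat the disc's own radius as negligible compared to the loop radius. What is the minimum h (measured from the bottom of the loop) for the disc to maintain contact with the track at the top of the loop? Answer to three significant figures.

The moment of inertia is (1/2)MR², giving k ≡ I/(MR²) = 0.5.
At the top, contact is just lost when gravity alone supplies the centripetal force: Mg = Mv_top²/r, i.e. v_top² = gr.
With ω = v/R, the kinetic energy at speed v is ½(1+k)Mv² = (3/4)Mv².
Energy conservation from release (height h) to the top (height 2r): Mgh = Mg(2r) + (3/4)M·gr.
Thus h_min = 2r + (1+k)r/2 = r(2 + 1.5/2) = 0.567 × 2.75 ≈ 1.56 m.

h_min ≈ 1.56 m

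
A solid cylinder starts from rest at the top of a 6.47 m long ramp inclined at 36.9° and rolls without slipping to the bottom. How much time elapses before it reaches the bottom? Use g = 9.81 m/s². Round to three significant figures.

t ≈ 1.82 s

The moment of inertia is (1/2)MR², giving k ≡ I/(MR²) = 0.5.
Newton's second law down the slope: Mg sinθ − f = Ma. The torque equation fR = Iα (with α = a/R) gives f = kMa.
Hence a = g sinθ/(1+k) = 9.81×sin36.9°/1.5 = 3.927 m/s².
Starting from rest, L = ½at², so t = √(2L/a) = √(2×6.47/3.927) ≈ 1.82 s.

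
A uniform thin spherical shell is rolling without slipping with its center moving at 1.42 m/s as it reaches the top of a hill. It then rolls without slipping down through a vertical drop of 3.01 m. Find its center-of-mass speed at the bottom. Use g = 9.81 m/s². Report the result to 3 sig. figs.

With I = (2/3)MR², the ratio k = I/(MR²) is 2/3.
Rolling without slipping gives ω = v/R, so the total kinetic energy is ½Mv² + ½Iω² = ½(1+k)Mv² = (5/6)Mv².
Energy conservation: (5/6)Mv₀² + Mgh = (5/6)Mv², so v² = v₀² + 2gh/(1+k).
v = √(1.42² + 2×9.81×3.01/1.667) = √37.45 ≈ 6.12 m/s.

v ≈ 6.12 m/s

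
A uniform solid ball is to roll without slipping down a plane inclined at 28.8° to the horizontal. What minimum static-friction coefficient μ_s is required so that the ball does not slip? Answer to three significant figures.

The moment of inertia is (2/5)MR², giving k ≡ I/(MR²) = 0.4.
Along the incline Mg sinθ − f = Ma, and torque about the center fR = Iα = kMR²(a/R) gives f = kMa.
These give a = g sinθ/(1+k) and the required friction f = kMg sinθ/(1+k).
With N = Mg cosθ, the no-slip condition f ≤ μN gives μ_min = f/N = k tanθ/(1+k).
μ_min = 0.4 × tan28.8° / 1.4 ≈ 0.157.

μ_min ≈ 0.157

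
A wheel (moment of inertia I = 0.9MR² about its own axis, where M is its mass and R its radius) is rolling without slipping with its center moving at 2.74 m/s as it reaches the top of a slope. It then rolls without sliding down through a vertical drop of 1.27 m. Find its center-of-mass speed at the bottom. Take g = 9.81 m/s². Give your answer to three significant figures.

With I = 0.9MR², the ratio k = I/(MR²) is 0.9.
Rolling without slipping gives ω = v/R, so the total kinetic energy is ½Mv² + ½Iω² = ½(1+k)Mv² = (19/20)Mv².
Conserving energy between top and bottom: (19/20)Mv² = (19/20)Mv₀² + Mgh, hence v² = v₀² + 2gh/(1+k).
v = √(2.74² + 2×9.81×1.27/1.9) = √20.62 ≈ 4.54 m/s.

v ≈ 4.54 m/s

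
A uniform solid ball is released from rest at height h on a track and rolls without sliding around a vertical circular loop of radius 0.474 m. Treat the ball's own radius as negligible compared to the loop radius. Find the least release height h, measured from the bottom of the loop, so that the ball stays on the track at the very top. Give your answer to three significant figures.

h_min ≈ 1.28 m

With I = (2/5)MR², the ratio k = I/(MR²) is 0.4.
At the top of the loop, the minimum-contact condition is Mg = Mv_top²/r, so v_top² = gr.
With ω = v/R, the kinetic energy at speed v is ½(1+k)Mv² = (7/10)Mv².
Energy conservation from release (height h) to the top (height 2r): Mgh = Mg(2r) + (7/10)M·gr.
Thus h_min = 2r + (1+k)r/2 = r(2 + 1.4/2) = 0.474 × 2.7 ≈ 1.28 m.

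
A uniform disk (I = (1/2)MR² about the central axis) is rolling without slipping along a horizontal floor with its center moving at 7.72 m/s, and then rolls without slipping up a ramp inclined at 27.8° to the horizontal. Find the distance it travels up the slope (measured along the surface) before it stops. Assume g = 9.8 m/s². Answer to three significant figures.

d ≈ 9.78 m

Here I = (1/2)MR², so the shape factor k = I/(MR²) = 0.5.
Rolling without slipping gives ω = v/R, so the total kinetic energy is ½Mv² + ½Iω² = ½(1+k)Mv² = (3/4)Mv².
Setting this equal to Mgh gives the vertical rise h = (1+k)v₀²/(2g) = 1.5×7.72²/(2×9.8) = 4.561 m.
The distance along the slope is d = h/sinθ = 4.561/sin27.8° ≈ 9.78 m.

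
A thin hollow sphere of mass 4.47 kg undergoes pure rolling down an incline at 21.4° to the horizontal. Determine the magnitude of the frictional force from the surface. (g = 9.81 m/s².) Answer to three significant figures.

With I = (2/3)MR², the ratio k = I/(MR²) is 2/3.
Newton's second law down the slope: Mg sinθ − f = Ma. The torque equation fR = Iα (with α = a/R) gives f = kMa.
Combining, a = g sinθ/(1+k) and f = kMa = kMg sinθ/(1+k).
f = (2/3) × 4.47 × 9.81 × sin21.4° / 1.667 ≈ 6.40 N.

f ≈ 6.40 N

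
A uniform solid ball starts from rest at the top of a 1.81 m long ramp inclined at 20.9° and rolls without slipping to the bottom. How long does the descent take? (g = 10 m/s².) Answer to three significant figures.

t ≈ 1.19 s

The moment of inertia is (2/5)MR², giving k ≡ I/(MR²) = 0.4.
Translational: Mg sinθ − f = Ma. Rotational about the CM: fR = Iα = kMRa, so f = kMa.
Hence a = g sinθ/(1+k) = 10×sin20.9°/1.4 = 2.548 m/s².
With constant a from rest, t = √(2L/a) = √(2·1.81/2.548) ≈ 1.19 s.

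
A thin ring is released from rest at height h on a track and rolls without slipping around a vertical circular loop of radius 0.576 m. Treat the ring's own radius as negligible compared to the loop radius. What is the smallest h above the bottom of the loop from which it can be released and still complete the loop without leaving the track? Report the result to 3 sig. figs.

For this body I = MR², i.e. k = I/(MR²) = 1.
At the top of the loop, the minimum-contact condition is Mg = Mv_top²/r, so v_top² = gr.
With ω = v/R, the kinetic energy at speed v is ½(1+k)Mv² = Mv².
Energy conservation from release (height h) to the top (height 2r): Mgh = Mg(2r) + M·gr.
Thus h_min = 2r + (1+k)r/2 = r(2 + 2/2) = 0.576 × 3 ≈ 1.73 m.

h_min ≈ 1.73 m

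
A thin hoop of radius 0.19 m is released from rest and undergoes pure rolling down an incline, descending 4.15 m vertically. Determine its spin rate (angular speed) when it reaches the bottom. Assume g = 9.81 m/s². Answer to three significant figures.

For this body I = MR², i.e. k = I/(MR²) = 1.
The rolling condition ω = v/R makes the rotational term ½I(v/R)² = ½kMv², so KE_total = ½(1+k)Mv² = Mv².
Energy conservation Mgh = ½(1+k)Mv² gives v = √(2gh/(1+k)) = √(2 × 9.81 × 4.15 / 2) = 6.381 m/s.
Then ω = v/R = 6.381 / 0.19 ≈ 33.6 rad/s.

ω ≈ 33.6 rad/s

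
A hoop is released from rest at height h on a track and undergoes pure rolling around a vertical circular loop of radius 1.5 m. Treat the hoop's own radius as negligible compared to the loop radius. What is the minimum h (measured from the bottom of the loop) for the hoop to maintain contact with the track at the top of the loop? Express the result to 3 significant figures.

h_min ≈ 4.50 m

With I = MR², the ratio k = I/(MR²) is 1.
At the top of the loop, the minimum-contact condition is Mg = Mv_top²/r, so v_top² = gr.
With ω = v/R, the kinetic energy at speed v is ½(1+k)Mv² = Mv².
Energy conservation from release (height h) to the top (height 2r): Mgh = Mg(2r) + M·gr.
Thus h_min = 2r + (1+k)r/2 = r(2 + 2/2) = 1.5 × 3 ≈ 4.50 m.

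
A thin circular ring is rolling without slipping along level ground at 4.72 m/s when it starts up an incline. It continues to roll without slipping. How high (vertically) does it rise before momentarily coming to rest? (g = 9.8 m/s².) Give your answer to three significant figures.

h ≈ 2.27 m

For this body I = MR², i.e. k = I/(MR²) = 1.
Since it rolls without slipping, ω = v/R and KE = ½Mv² + ½Iω² = ½(1+k)Mv² = Mv².
At the top the kinetic energy is zero, so Mv₀² = Mgh.
Thus h = (1+k)v₀²/(2g) = 2 × 4.72² / (2 × 9.8) ≈ 2.27 m.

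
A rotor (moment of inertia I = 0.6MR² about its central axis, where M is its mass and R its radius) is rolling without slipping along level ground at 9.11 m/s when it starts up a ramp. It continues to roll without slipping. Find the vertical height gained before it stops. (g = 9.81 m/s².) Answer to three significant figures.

h ≈ 6.77 m

The moment of inertia is 0.6MR², giving k ≡ I/(MR²) = 0.6.
Since it rolls without slipping, ω = v/R and KE = ½Mv² + ½Iω² = ½(1+k)Mv² = (4/5)Mv².
At the top the kinetic energy is zero, so (4/5)Mv₀² = Mgh.
Thus h = (1+k)v₀²/(2g) = 1.6 × 9.11² / (2 × 9.81) ≈ 6.77 m.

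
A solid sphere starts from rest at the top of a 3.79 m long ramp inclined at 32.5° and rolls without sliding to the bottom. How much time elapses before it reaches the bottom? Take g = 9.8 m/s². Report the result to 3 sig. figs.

Here I = (2/5)MR², so the shape factor k = I/(MR²) = 0.4.
Along the incline Mg sinθ − f = Ma, and torque about the center fR = Iα = kMR²(a/R) gives f = kMa.
Hence a = g sinθ/(1+k) = 9.8×sin32.5°/1.4 = 3.761 m/s².
With constant a from rest, t = √(2L/a) = √(2·3.79/3.761) ≈ 1.42 s.

t ≈ 1.42 s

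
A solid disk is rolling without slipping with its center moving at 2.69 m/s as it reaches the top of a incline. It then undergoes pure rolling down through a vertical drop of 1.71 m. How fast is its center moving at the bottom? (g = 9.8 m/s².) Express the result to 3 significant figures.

v ≈ 5.44 m/s

With I = (1/2)MR², the ratio k = I/(MR²) is 0.5.
Rolling without slipping gives ω = v/R, so the total kinetic energy is ½Mv² + ½Iω² = ½(1+k)Mv² = (3/4)Mv².
Energy conservation: (3/4)Mv₀² + Mgh = (3/4)Mv², so v² = v₀² + 2gh/(1+k).
v = √(2.69² + 2×9.8×1.71/1.5) = √29.58 ≈ 5.44 m/s.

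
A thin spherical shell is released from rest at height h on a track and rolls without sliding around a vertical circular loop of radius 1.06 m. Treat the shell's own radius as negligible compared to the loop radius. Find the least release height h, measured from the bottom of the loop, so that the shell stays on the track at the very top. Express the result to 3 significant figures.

The moment of inertia is (2/3)MR², giving k ≡ I/(MR²) = 2/3.
At the top, contact is just lost when gravity alone supplies the centripetal force: Mg = Mv_top²/r, i.e. v_top² = gr.
With ω = v/R, the kinetic energy at speed v is ½(1+k)Mv² = (5/6)Mv².
Energy conservation from release (height h) to the top (height 2r): Mgh = Mg(2r) + (5/6)M·gr.
Thus h_min = 2r + (1+k)r/2 = r(2 + 1.667/2) = 1.06 × 2.833 ≈ 3.00 m.

h_min ≈ 3.00 m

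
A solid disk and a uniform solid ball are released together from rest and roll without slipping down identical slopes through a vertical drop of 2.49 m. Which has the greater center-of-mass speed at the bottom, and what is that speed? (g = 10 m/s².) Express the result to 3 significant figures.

the uniform solid ball, at v ≈ 5.96 m/s

For rolling without slipping, Mgh = ½(1+k)Mv² where k = I/(MR²), so v = √(2gh/(1+k)).
Solid disk: k = 0.5, giving v = √(2×10×2.49/1.5) = 5.762 m/s.
Uniform solid ball: k = 0.4, giving v = √(2×10×2.49/1.4) = 5.964 m/s.
The smaller k wins: the uniform solid ball, at ≈ 5.96 m/s.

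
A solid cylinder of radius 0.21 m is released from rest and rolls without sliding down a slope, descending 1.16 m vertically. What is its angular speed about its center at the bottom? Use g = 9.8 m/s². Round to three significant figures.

ω ≈ 18.5 rad/s

The moment of inertia is (1/2)MR², giving k ≡ I/(MR²) = 0.5.
The rolling condition ω = v/R makes the rotational term ½I(v/R)² = ½kMv², so KE_total = ½(1+k)Mv² = (3/4)Mv².
Energy conservation Mgh = ½(1+k)Mv² gives v = √(2gh/(1+k)) = √(2 × 9.8 × 1.16 / 1.5) = 3.893 m/s.
Then ω = v/R = 3.893 / 0.21 ≈ 18.5 rad/s.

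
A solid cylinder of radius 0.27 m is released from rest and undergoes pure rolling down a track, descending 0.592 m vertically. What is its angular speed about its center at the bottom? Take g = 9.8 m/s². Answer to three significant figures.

ω ≈ 10.3 rad/s

With I = (1/2)MR², the ratio k = I/(MR²) is 0.5.
The rolling condition ω = v/R makes the rotational term ½I(v/R)² = ½kMv², so KE_total = ½(1+k)Mv² = (3/4)Mv².
Energy conservation Mgh = ½(1+k)Mv² gives v = √(2gh/(1+k)) = √(2 × 9.8 × 0.592 / 1.5) = 2.781 m/s.
The angular speed follows from ω = v/R = 2.781/0.27 ≈ 10.3 rad/s.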